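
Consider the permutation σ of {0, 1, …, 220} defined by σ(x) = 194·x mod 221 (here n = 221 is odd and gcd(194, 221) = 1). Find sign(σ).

Trace 1: π^k(1) = [1, 194, 66, 207, 157, 181, 196] for k=0..6.
Decompose π into cycles: lengths [16, 16, 16, 16, 16, 16, 16, 16, 16, 16, 16, 16, 16, 2, 2, 2, 2, 2, 2, 1] (20 cycles, including the fixed point 0).
n − c = 221 − 20 = 201; sign = (−1)^201 = -1.
Via Zolotarev, sign(π_{194}) = (194|221) = -1.

-1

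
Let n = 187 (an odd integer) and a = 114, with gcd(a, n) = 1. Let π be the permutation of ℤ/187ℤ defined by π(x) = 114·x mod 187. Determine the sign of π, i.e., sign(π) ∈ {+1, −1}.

-1

Orbit of 166 under x↦114x: [166, 37, 104, 75, 135, 56, 26]… (length divides ord_187(114)).
Decompose π into cycles: lengths [80, 80, 16, 5, 5, 1] (6 cycles, including the fixed point 0).
sign(π) = (−1)^{n − #cycles} = (−1)^{187−6} = (−1)^181 = -1.
Check: (114/187) = -1 by Zolotarev.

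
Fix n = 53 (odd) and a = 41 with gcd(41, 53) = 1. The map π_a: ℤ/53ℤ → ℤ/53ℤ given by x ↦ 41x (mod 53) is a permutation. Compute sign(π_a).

Start at x=7: 7 → 22 → 1 → 41 → 38 → 21 → 13 → … (one orbit).
π_41 has 2 disjoint cycles with lengths [52, 1] on {0,…,52}.
sign(π) = (−1)^{n − #cycles} = (−1)^{53−2} = (−1)^51 = -1.
(41|53)_J = -1 (Zolotarev's lemma cross-check).

-1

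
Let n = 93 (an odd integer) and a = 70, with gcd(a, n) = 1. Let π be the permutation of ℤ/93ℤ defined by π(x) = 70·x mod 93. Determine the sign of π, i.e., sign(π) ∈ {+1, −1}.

+1

Orbit of 1 under x↦70x: [1, 70, 64, 16, 4]… (length divides ord_93(70)).
21 cycles of lengths [5, 5, 5, 5, 5, 5, 5, 5, 5, 5, 5, 5, 5, 5, 5, 5, 5, 5, 1, 1, 1].
With 21 cycles on 93 points, sign = (−1)^{93−21} = +1.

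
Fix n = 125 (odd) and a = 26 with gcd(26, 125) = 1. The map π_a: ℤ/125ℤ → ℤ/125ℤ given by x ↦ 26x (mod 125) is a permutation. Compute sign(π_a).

+1

Orbit of 1 under x↦26x: [1, 26, 51, 76, 101]… (length divides ord_125(26)).
The orbit structure of x ↦ 26x mod 125: 45 orbits of sizes [5, 5, 5, 5, 5, 5, 5, 5, 5, 5, 5, 5, 5, 5, 5, 5, 5, 5, 5, 5, 1, 1, 1, 1, 1, 1, 1, 1, 1, 1, 1, 1, 1, 1, 1, 1, 1, 1, 1, 1, 1, 1, 1, 1, 1].
45 cycles on 125: each ℓ→(−1)^(ℓ−1), product (−1)^80 = +1.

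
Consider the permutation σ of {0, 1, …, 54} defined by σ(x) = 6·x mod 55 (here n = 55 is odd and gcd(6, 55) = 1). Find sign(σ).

Start at x=41: 41 → 26 → 46 → 1 → 6 → 36 → 51 → … (one orbit).
10 cycles of lengths [10, 10, 10, 10, 10, 1, 1, 1, 1, 1].
10 cycles on 55: each ℓ→(−1)^(ℓ−1), product (−1)^45 = -1.

-1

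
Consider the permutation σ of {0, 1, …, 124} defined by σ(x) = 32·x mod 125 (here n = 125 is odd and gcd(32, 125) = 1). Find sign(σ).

-1

Start at x=107: 107 → 49 → 68 → 51 → 7 → 99 → 43 → … (one orbit).
Cycle type of π: 20×5 + 4×6 + 1; total 12 cycles.
n − c = 125 − 12 = 113; sign = (−1)^113 = -1.
Check: (32/125) = -1 by Zolotarev.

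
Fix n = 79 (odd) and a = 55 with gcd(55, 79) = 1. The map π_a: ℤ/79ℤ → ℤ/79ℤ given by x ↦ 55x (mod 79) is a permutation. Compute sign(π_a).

Start at x=1: 1 → 55 → 23 → 1 (one orbit).
The orbit structure of x ↦ 55x mod 79: 27 orbits of sizes [3, 3, 3, 3, 3, 3, 3, 3, 3, 3, 3, 3, 3, 3, 3, 3, 3, 3, 3, 3, 3, 3, 3, 3, 3, 3, 1].
79 − 27 = 52 transpositions; sign(π) = (−1)^52 = +1.
The Jacobi symbol (55|79) = +1 (Zolotarev) agrees.

+1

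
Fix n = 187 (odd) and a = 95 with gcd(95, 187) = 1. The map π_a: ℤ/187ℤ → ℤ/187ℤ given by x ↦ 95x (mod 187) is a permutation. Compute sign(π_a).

+1

Orbit of 89 under x↦95x: [89, 40, 60, 90, 135, 109, 70]… (length divides ord_187(95)).
Decompose π into cycles: lengths [80, 80, 16, 10, 1] (5 cycles, including the fixed point 0).
187 − 5 = 182 transpositions; sign(π) = (−1)^182 = +1.
Via Zolotarev, sign(π_{95}) = (95|187) = +1.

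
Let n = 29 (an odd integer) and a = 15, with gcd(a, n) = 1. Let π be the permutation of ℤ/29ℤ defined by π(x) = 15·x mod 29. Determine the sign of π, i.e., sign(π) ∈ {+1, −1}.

Start at x=20: 20 → 10 → 5 → 17 → 23 → 26 → 13 → … (one orbit).
Cycle lengths of π_15 on ℤ/29ℤ: [28, 1]; 2 cycles in total.
29 − 2 = 27 transpositions; sign(π) = (−1)^27 = -1.

-1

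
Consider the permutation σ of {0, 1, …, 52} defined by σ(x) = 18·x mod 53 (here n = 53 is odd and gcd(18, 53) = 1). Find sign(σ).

Trace 28: π^k(28) = [28, 27, 9, 3, 1, 18, 6] for k=0..6.
The orbit structure of x ↦ 18x mod 53: 2 orbits of sizes [52, 1].
n − c = 53 − 2 = 51; sign = (−1)^51 = -1.
The Jacobi symbol (18|53) = -1 (Zolotarev) agrees.

-1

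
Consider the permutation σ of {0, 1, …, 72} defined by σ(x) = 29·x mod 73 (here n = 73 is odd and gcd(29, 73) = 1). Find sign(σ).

-1

Orbit of 12 under x↦29x: [12, 56, 18, 11, 27, 53, 4]… (length divides ord_73(29)).
Cycle type of π: 72 + 1; total 2 cycles.
With 2 cycles on 73 points, sign = (−1)^{73−2} = -1.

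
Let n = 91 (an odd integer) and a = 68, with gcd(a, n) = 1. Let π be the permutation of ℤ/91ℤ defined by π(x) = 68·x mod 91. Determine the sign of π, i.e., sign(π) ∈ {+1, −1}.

Orbit of 16 under x↦68x: [16, 87, 1, 68, 74, 27]… (length divides ord_91(68)).
The orbit structure of x ↦ 68x mod 91: 18 orbits of sizes [6, 6, 6, 6, 6, 6, 6, 6, 6, 6, 6, 6, 6, 3, 3, 3, 3, 1].
Σ(ℓ_i−1) = 91−18 = 73; sign = (−1)^73 = -1.

-1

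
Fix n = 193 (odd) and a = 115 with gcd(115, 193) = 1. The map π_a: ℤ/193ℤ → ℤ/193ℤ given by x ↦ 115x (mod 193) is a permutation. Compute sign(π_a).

Trace 85: π^k(85) = [85, 125, 93, 80, 129, 167, 98] for k=0..6.
Cycle type of π: 192 + 1; total 2 cycles.
sign(π) = (−1)^{n − #cycles} = (−1)^{193−2} = (−1)^191 = -1.
Via Zolotarev, sign(π_{115}) = (115|193) = -1.

-1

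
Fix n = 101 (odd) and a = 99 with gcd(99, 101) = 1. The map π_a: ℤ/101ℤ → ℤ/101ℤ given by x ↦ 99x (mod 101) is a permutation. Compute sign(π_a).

Orbit of 71 under x↦99x: [71, 60, 82, 38, 25, 51, 100]… (length divides ord_101(99)).
Decompose π into cycles: lengths [100, 1] (2 cycles, including the fixed point 0).
2 cycles on 101: each ℓ→(−1)^(ℓ−1), product (−1)^99 = -1.

-1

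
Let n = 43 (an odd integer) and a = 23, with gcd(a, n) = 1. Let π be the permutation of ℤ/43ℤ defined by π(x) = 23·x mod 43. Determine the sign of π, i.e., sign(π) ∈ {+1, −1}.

Trace 40: π^k(40) = [40, 17, 4, 6, 9, 35, 31] for k=0..6.
Cycle type of π: 21×2 + 1; total 3 cycles.
sign(π) = (−1)^{n − #cycles} = (−1)^{43−3} = (−1)^40 = +1.

+1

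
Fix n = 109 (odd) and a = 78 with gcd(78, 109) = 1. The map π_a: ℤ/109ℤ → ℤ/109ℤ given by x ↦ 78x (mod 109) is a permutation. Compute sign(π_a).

Trace 48: π^k(48) = [48, 38, 21, 3, 16, 49, 7] for k=0..6.
Decompose π into cycles: lengths [27, 27, 27, 27, 1] (5 cycles, including the fixed point 0).
sign(π) = (−1)^{n − #cycles} = (−1)^{109−5} = (−1)^104 = +1.

+1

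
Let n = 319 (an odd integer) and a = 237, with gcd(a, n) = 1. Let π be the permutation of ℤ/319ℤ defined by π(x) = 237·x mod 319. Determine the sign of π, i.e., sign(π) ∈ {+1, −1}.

Start at x=237: 237 → 25 → 183 → 306 → 109 → 313 → 173 → … (one orbit).
8 cycles of lengths [70, 70, 70, 70, 14, 14, 10, 1].
n − c = 319 − 8 = 311; sign = (−1)^311 = -1.
The Jacobi symbol (237|319) = -1 (Zolotarev) agrees.

-1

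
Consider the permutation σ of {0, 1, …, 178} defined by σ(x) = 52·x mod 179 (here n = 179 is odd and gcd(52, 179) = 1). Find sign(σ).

+1

Trace 177: π^k(177) = [177, 75, 141, 172, 173, 46, 65] for k=0..6.
π_52 has 3 disjoint cycles with lengths [89, 89, 1] on {0,…,178}.
179 − 3 = 176 transpositions; sign(π) = (−1)^176 = +1.
Via Zolotarev, sign(π_{52}) = (52|179) = +1.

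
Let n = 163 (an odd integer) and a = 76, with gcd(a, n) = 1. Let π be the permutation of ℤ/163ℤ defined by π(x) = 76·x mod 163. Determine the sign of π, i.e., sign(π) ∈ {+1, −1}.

Trace 15: π^k(15) = [15, 162, 87, 92, 146, 12, 97] for k=0..6.
2 cycles of lengths [162, 1].
2 cycles on 163: each ℓ→(−1)^(ℓ−1), product (−1)^161 = -1.
Via Zolotarev, sign(π_{76}) = (76|163) = -1.

-1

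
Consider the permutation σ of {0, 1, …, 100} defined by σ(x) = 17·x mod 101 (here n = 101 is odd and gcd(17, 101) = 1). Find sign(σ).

+1

Start at x=87: 87 → 65 → 95 → 100 → 84 → 14 → 36 → … (one orbit).
The orbit structure of x ↦ 17x mod 101: 11 orbits of sizes [10, 10, 10, 10, 10, 10, 10, 10, 10, 10, 1].
n − c = 101 − 11 = 90; sign = (−1)^90 = +1.
The Jacobi symbol (17|101) = +1 (Zolotarev) agrees.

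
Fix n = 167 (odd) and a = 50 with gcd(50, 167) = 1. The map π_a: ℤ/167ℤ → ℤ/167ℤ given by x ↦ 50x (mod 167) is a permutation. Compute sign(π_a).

+1

Orbit of 22 under x↦50x: [22, 98, 57, 11, 49, 112, 89]… (length divides ord_167(50)).
3 cycles of lengths [83, 83, 1].
167 − 3 = 164 transpositions; sign(π) = (−1)^164 = +1.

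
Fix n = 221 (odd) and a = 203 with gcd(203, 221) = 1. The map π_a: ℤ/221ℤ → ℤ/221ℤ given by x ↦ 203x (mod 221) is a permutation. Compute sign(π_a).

-1

Orbit of 103 under x↦203x: [103, 135, 1, 203]… (length divides ord_221(203)).
Decompose π into cycles: lengths [4, 4, 4, 4, 4, 4, 4, 4, 4, 4, 4, 4, 4, 4, 4, 4, 4, 4, 4, 4, 4, 4, 4, 4, 4, 4, 4, 4, 4, 4, 4, 4, 4, 4, 4, 4, 4, 4, 4, 4, 4, 4, 4, 4, 4, 4, 4, 4, 4, 4, 4, 2, 2, 2, 2, 2, 2, 2, 2, 1] (60 cycles, including the fixed point 0).
Σ(ℓ_i−1) = 221−60 = 161; sign = (−1)^161 = -1.
Check: (203/221) = -1 by Zolotarev.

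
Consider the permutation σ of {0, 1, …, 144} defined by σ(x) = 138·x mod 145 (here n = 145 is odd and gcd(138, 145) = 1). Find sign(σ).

-1

Start at x=57: 57 → 36 → 38 → 24 → 122 → 16 → 33 → … (one orbit).
Decompose π into cycles: lengths [28, 28, 28, 28, 14, 14, 4, 1] (8 cycles, including the fixed point 0).
145 − 8 = 137 transpositions; sign(π) = (−1)^137 = -1.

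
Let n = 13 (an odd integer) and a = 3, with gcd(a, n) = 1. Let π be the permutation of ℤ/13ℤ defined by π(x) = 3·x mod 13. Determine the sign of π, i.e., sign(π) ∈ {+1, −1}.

+1

Orbit of 3 under x↦3x: [3, 9, 1]… (length divides ord_13(3)).
The orbit structure of x ↦ 3x mod 13: 5 orbits of sizes [3, 3, 3, 3, 1].
With 5 cycles on 13 points, sign = (−1)^{13−5} = +1.
Zolotarev: (3|13) = +1, matching the cycle-count sign.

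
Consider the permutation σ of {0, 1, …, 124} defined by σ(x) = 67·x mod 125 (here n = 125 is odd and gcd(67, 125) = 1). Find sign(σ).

Orbit of 63 under x↦67x: [63, 96, 57, 69, 123, 116, 22]… (length divides ord_125(67)).
Cycle lengths of π_67 on ℤ/125ℤ: [100, 20, 4, 1]; 4 cycles in total.
125 − 4 = 121 transpositions; sign(π) = (−1)^121 = -1.
Zolotarev: (67|125) = -1, matching the cycle-count sign.

-1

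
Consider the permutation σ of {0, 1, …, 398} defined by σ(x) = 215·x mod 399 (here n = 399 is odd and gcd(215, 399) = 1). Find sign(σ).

Trace 106: π^k(106) = [106, 47, 130, 20, 310, 17, 64] for k=0..6.
π_215 has 27 disjoint cycles with lengths [18, 18, 18, 18, 18, 18, 18, 18, 18, 18, 18, 18, 18, 18, 18, 18, 18, 18, 18, 18, 9, 9, 6, 6, 6, 2, 1] on {0,…,398}.
Σ(ℓ_i−1) = 399−27 = 372; sign = (−1)^372 = +1.

+1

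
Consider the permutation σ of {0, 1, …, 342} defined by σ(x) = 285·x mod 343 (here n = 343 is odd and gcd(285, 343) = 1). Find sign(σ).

-1

Start at x=31: 31 → 260 → 12 → 333 → 237 → 317 → 136 → … (one orbit).
4 cycles of lengths [294, 42, 6, 1].
n − c = 343 − 4 = 339; sign = (−1)^339 = -1.
(285|343)_J = -1 (Zolotarev's lemma cross-check).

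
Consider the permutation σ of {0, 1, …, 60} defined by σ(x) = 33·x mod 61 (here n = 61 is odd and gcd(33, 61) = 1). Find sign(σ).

Orbit of 58 under x↦33x: [58, 23, 27, 37, 1, 33, 52]… (length divides ord_61(33)).
The orbit structure of x ↦ 33x mod 61: 4 orbits of sizes [20, 20, 20, 1].
n − c = 61 − 4 = 57; sign = (−1)^57 = -1.
(33|61)_J = -1 (Zolotarev's lemma cross-check).

-1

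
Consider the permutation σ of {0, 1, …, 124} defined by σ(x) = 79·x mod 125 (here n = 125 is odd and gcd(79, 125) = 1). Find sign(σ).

Start at x=9: 9 → 86 → 44 → 101 → 104 → 91 → 64 → … (one orbit).
π_79 has 7 disjoint cycles with lengths [50, 50, 10, 10, 2, 2, 1] on {0,…,124}.
With 7 cycles on 125 points, sign = (−1)^{125−7} = +1.

+1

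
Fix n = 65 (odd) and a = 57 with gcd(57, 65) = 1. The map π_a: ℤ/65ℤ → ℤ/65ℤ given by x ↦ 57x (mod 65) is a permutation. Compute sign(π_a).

+1

Start at x=8: 8 → 1 → 57 → 64 → 8 (one orbit).
The orbit structure of x ↦ 57x mod 65: 17 orbits of sizes [4, 4, 4, 4, 4, 4, 4, 4, 4, 4, 4, 4, 4, 4, 4, 4, 1].
17 cycles on 65: each ℓ→(−1)^(ℓ−1), product (−1)^48 = +1.
Check: (57/65) = +1 by Zolotarev.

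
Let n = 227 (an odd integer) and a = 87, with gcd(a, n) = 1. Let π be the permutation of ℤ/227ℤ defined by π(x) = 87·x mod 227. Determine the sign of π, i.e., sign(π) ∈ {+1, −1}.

Start at x=172: 172 → 209 → 23 → 185 → 205 → 129 → 100 → … (one orbit).
Cycle lengths of π_87 on ℤ/227ℤ: [113, 113, 1]; 3 cycles in total.
sign(π) = (−1)^{n − #cycles} = (−1)^{227−3} = (−1)^224 = +1.

+1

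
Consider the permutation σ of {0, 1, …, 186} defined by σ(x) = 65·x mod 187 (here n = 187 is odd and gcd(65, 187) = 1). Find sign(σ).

Trace 175: π^k(175) = [175, 155, 164, 1, 65, 111, 109] for k=0..6.
Cycle type of π: 16×11 + 2×5 + 1; total 17 cycles.
sign(π) = (−1)^{n − #cycles} = (−1)^{187−17} = (−1)^170 = +1.
The Jacobi symbol (65|187) = +1 (Zolotarev) agrees.

+1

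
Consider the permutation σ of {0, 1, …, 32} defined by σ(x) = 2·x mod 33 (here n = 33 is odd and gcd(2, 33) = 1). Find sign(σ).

+1

Orbit of 32 under x↦2x: [32, 31, 29, 25, 17, 1, 2]… (length divides ord_33(2)).
Cycle lengths of π_2 on ℤ/33ℤ: [10, 10, 10, 2, 1]; 5 cycles in total.
Σ(ℓ_i−1) = 33−5 = 28; sign = (−1)^28 = +1.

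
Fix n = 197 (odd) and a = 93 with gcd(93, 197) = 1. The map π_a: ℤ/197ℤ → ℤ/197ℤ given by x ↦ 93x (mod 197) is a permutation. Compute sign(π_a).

Trace 196: π^k(196) = [196, 104, 19, 191, 33, 114, 161] for k=0..6.
π_93 has 15 disjoint cycles with lengths [14, 14, 14, 14, 14, 14, 14, 14, 14, 14, 14, 14, 14, 14, 1] on {0,…,196}.
sign(π) = (−1)^{n − #cycles} = (−1)^{197−15} = (−1)^182 = +1.

+1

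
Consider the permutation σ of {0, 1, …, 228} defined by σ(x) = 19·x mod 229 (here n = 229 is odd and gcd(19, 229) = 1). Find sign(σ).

+1

Orbit of 27 under x↦19x: [27, 55, 129, 161, 82, 184, 61]… (length divides ord_229(19)).
5 cycles of lengths [57, 57, 57, 57, 1].
5 cycles on 229: each ℓ→(−1)^(ℓ−1), product (−1)^224 = +1.
(19|229)_J = +1 (Zolotarev's lemma cross-check).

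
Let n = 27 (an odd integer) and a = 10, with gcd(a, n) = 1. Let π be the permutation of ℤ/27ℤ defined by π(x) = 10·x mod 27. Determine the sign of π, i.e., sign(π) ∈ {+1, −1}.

Trace 1: π^k(1) = [1, 10, 19] for k=0..2.
Cycle lengths of π_10 on ℤ/27ℤ: [3, 3, 3, 3, 3, 3, 1, 1, 1, 1, 1, 1, 1, 1, 1]; 15 cycles in total.
27 − 15 = 12 transpositions; sign(π) = (−1)^12 = +1.
The Jacobi symbol (10|27) = +1 (Zolotarev) agrees.

+1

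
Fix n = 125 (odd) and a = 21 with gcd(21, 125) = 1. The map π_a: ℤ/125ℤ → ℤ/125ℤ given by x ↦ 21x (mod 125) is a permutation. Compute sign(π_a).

Trace 46: π^k(46) = [46, 91, 36, 6, 1, 21, 66] for k=0..6.
Decompose π into cycles: lengths [25, 25, 25, 25, 5, 5, 5, 5, 1, 1, 1, 1, 1] (13 cycles, including the fixed point 0).
125 − 13 = 112 transpositions; sign(π) = (−1)^112 = +1.
Check: (21/125) = +1 by Zolotarev.

+1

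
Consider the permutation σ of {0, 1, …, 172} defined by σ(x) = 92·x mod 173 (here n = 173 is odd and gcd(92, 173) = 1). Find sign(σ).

+1

Trace 142: π^k(142) = [142, 89, 57, 54, 124, 163, 118] for k=0..6.
Cycle lengths of π_92 on ℤ/173ℤ: [86, 86, 1]; 3 cycles in total.
3 cycles on 173: each ℓ→(−1)^(ℓ−1), product (−1)^170 = +1.
Zolotarev: (92|173) = +1, matching the cycle-count sign.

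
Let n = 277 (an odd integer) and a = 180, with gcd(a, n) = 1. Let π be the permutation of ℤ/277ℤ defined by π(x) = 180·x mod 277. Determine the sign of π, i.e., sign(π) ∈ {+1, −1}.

Trace 157: π^k(157) = [157, 6, 249, 223, 252, 209, 225] for k=0..6.
Cycle lengths of π_180 on ℤ/277ℤ: [276, 1]; 2 cycles in total.
277 − 2 = 275 transpositions; sign(π) = (−1)^275 = -1.

-1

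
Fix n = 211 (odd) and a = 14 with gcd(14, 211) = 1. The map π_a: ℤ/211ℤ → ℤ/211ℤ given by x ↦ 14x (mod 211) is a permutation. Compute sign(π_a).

Trace 196: π^k(196) = [196, 1, 14] for k=0..2.
Decompose π into cycles: lengths [3, 3, 3, 3, 3, 3, 3, 3, 3, 3, 3, 3, 3, 3, 3, 3, 3, 3, 3, 3, 3, 3, 3, 3, 3, 3, 3, 3, 3, 3, 3, 3, 3, 3, 3, 3, 3, 3, 3, 3, 3, 3, 3, 3, 3, 3, 3, 3, 3, 3, 3, 3, 3, 3, 3, 3, 3, 3, 3, 3, 3, 3, 3, 3, 3, 3, 3, 3, 3, 3, 1] (71 cycles, including the fixed point 0).
Σ(ℓ_i−1) = 211−71 = 140; sign = (−1)^140 = +1.

+1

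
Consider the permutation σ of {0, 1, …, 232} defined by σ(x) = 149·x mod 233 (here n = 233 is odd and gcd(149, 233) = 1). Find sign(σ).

-1

Start at x=164: 164 → 204 → 106 → 183 → 6 → 195 → 163 → … (one orbit).
Cycle lengths of π_149 on ℤ/233ℤ: [232, 1]; 2 cycles in total.
2 cycles on 233: each ℓ→(−1)^(ℓ−1), product (−1)^231 = -1.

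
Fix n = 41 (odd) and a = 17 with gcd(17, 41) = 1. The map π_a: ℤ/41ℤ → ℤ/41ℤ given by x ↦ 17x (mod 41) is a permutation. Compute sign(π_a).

-1

Trace 4: π^k(4) = [4, 27, 8, 13, 16, 26, 32] for k=0..6.
π_17 has 2 disjoint cycles with lengths [40, 1] on {0,…,40}.
2 cycles on 41: each ℓ→(−1)^(ℓ−1), product (−1)^39 = -1.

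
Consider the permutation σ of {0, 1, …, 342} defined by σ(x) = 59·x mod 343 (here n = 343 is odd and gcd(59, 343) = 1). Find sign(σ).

-1

Orbit of 195 under x↦59x: [195, 186, 341, 225, 241, 156, 286]… (length divides ord_343(59)).
The orbit structure of x ↦ 59x mod 343: 4 orbits of sizes [294, 42, 6, 1].
Σ(ℓ_i−1) = 343−4 = 339; sign = (−1)^339 = -1.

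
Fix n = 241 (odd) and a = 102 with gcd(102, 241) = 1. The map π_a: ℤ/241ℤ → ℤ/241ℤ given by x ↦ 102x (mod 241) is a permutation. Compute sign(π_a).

Orbit of 126 under x↦102x: [126, 79, 105, 106, 208, 8, 93]… (length divides ord_241(102)).
Cycle lengths of π_102 on ℤ/241ℤ: [80, 80, 80, 1]; 4 cycles in total.
n − c = 241 − 4 = 237; sign = (−1)^237 = -1.

-1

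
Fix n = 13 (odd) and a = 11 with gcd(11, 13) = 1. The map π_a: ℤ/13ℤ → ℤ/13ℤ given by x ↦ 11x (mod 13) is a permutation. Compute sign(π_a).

Start at x=10: 10 → 6 → 1 → 11 → 4 → 5 → 3 → … (one orbit).
The orbit structure of x ↦ 11x mod 13: 2 orbits of sizes [12, 1].
With 2 cycles on 13 points, sign = (−1)^{13−2} = -1.

-1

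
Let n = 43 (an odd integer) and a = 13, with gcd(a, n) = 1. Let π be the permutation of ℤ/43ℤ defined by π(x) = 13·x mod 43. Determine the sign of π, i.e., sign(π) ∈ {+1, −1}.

+1

Orbit of 38 under x↦13x: [38, 21, 15, 23, 41, 17, 6]… (length divides ord_43(13)).
π_13 has 3 disjoint cycles with lengths [21, 21, 1] on {0,…,42}.
n − c = 43 − 3 = 40; sign = (−1)^40 = +1.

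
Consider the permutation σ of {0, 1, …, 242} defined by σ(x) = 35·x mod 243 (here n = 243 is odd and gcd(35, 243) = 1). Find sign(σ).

Start at x=26: 26 → 181 → 17 → 109 → 170 → 118 → 242 → … (one orbit).
Cycle lengths of π_35 on ℤ/243ℤ: [54, 54, 54, 18, 18, 18, 6, 6, 6, 2, 2, 2, 2, 1]; 14 cycles in total.
14 cycles on 243: each ℓ→(−1)^(ℓ−1), product (−1)^229 = -1.

-1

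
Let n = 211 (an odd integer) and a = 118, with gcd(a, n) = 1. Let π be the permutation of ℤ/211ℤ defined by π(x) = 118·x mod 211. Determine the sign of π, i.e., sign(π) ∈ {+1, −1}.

-1

Orbit of 95 under x↦118x: [95, 27, 21, 157, 169, 108, 84]… (length divides ord_211(118)).
Cycle type of π: 210 + 1; total 2 cycles.
sign(π) = (−1)^{n − #cycles} = (−1)^{211−2} = (−1)^209 = -1.
(118|211)_J = -1 (Zolotarev's lemma cross-check).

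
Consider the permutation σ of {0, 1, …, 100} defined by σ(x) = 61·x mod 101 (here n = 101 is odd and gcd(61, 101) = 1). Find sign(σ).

Orbit of 32 under x↦61x: [32, 33, 94, 78, 11, 65, 26]… (length divides ord_101(61)).
Decompose π into cycles: lengths [100, 1] (2 cycles, including the fixed point 0).
Σ(ℓ_i−1) = 101−2 = 99; sign = (−1)^99 = -1.

-1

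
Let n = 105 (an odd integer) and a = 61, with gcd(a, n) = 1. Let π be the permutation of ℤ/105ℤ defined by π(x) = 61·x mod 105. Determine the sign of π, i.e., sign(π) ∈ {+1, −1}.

-1

Start at x=46: 46 → 76 → 16 → 31 → 1 → 61 → 46 (one orbit).
π_61 has 30 disjoint cycles with lengths [6, 6, 6, 6, 6, 6, 6, 6, 6, 6, 6, 6, 6, 6, 6, 1, 1, 1, 1, 1, 1, 1, 1, 1, 1, 1, 1, 1, 1, 1] on {0,…,104}.
With 30 cycles on 105 points, sign = (−1)^{105−30} = -1.
(61|105)_J = -1 (Zolotarev's lemma cross-check).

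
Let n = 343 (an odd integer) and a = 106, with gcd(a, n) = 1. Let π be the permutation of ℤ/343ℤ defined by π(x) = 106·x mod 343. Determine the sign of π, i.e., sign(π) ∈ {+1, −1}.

+1

Trace 330: π^k(330) = [330, 337, 50, 155, 309, 169, 78] for k=0..6.
π_106 has 19 disjoint cycles with lengths [49, 49, 49, 49, 49, 49, 7, 7, 7, 7, 7, 7, 1, 1, 1, 1, 1, 1, 1] on {0,…,342}.
With 19 cycles on 343 points, sign = (−1)^{343−19} = +1.
(106|343)_J = +1 (Zolotarev's lemma cross-check).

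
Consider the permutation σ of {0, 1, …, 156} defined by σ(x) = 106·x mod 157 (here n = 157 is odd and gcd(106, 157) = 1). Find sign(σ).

+1

Start at x=106: 106 → 89 → 14 → 71 → 147 → 39 → 52 → … (one orbit).
Cycle lengths of π_106 on ℤ/157ℤ: [39, 39, 39, 39, 1]; 5 cycles in total.
157 − 5 = 152 transpositions; sign(π) = (−1)^152 = +1.
(106|157)_J = +1 (Zolotarev's lemma cross-check).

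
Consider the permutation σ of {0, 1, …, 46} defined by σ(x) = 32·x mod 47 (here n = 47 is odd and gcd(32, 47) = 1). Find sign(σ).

Start at x=21: 21 → 14 → 25 → 1 → 32 → 37 → 9 → … (one orbit).
Cycle type of π: 23×2 + 1; total 3 cycles.
With 3 cycles on 47 points, sign = (−1)^{47−3} = +1.
Zolotarev: (32|47) = +1, matching the cycle-count sign.

+1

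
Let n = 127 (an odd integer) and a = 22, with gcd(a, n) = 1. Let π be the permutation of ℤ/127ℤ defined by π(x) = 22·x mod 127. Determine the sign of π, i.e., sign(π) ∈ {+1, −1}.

+1

Start at x=107: 107 → 68 → 99 → 19 → 37 → 52 → 1 → … (one orbit).
The orbit structure of x ↦ 22x mod 127: 15 orbits of sizes [9, 9, 9, 9, 9, 9, 9, 9, 9, 9, 9, 9, 9, 9, 1].
127 − 15 = 112 transpositions; sign(π) = (−1)^112 = +1.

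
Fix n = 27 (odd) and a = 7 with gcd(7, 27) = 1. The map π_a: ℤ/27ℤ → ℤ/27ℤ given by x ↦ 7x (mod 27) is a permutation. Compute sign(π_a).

Start at x=1: 1 → 7 → 22 → 19 → 25 → 13 → 10 → … (one orbit).
Cycle type of π: 9×2 + 3×2 + 1×3; total 7 cycles.
sign(π) = (−1)^{n − #cycles} = (−1)^{27−7} = (−1)^20 = +1.

+1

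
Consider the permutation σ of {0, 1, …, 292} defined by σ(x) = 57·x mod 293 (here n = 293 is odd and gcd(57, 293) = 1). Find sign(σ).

+1

Start at x=69: 69 → 124 → 36 → 1 → 57 → 26 → 17 → … (one orbit).
Decompose π into cycles: lengths [73, 73, 73, 73, 1] (5 cycles, including the fixed point 0).
Σ(ℓ_i−1) = 293−5 = 288; sign = (−1)^288 = +1.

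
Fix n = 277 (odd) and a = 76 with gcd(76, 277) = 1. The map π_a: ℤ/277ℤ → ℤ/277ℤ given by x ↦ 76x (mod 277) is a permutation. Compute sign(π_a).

Start at x=273: 273 → 250 → 164 → 276 → 201 → 41 → 69 → … (one orbit).
Cycle type of π: 46×6 + 1; total 7 cycles.
Σ(ℓ_i−1) = 277−7 = 270; sign = (−1)^270 = +1.

+1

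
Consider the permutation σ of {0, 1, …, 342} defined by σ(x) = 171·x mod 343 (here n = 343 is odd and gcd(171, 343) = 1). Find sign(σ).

-1

Trace 257: π^k(257) = [257, 43, 150, 268, 209, 67, 138] for k=0..6.
Cycle type of π: 294 + 42 + 6 + 1; total 4 cycles.
343 − 4 = 339 transpositions; sign(π) = (−1)^339 = -1.
Via Zolotarev, sign(π_{171}) = (171|343) = -1.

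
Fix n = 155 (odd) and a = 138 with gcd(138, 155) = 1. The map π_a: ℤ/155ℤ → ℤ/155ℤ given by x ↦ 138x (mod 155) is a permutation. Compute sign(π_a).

-1

Start at x=41: 41 → 78 → 69 → 67 → 101 → 143 → 49 → … (one orbit).
The orbit structure of x ↦ 138x mod 155: 6 orbits of sizes [60, 60, 15, 15, 4, 1].
sign(π) = (−1)^{n − #cycles} = (−1)^{155−6} = (−1)^149 = -1.
The Jacobi symbol (138|155) = -1 (Zolotarev) agrees.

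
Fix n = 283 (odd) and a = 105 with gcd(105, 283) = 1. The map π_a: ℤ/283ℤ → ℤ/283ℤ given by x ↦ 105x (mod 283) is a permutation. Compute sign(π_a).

Orbit of 6 under x↦105x: [6, 64, 211, 81, 15, 160, 103]… (length divides ord_283(105)).
Cycle lengths of π_105 on ℤ/283ℤ: [141, 141, 1]; 3 cycles in total.
3 cycles on 283: each ℓ→(−1)^(ℓ−1), product (−1)^280 = +1.

+1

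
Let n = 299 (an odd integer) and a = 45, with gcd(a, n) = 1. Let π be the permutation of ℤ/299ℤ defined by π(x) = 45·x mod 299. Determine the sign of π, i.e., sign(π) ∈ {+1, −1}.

Trace 185: π^k(185) = [185, 252, 277, 206, 1, 45, 231] for k=0..6.
35 cycles of lengths [12, 12, 12, 12, 12, 12, 12, 12, 12, 12, 12, 12, 12, 12, 12, 12, 12, 12, 12, 12, 12, 12, 12, 2, 2, 2, 2, 2, 2, 2, 2, 2, 2, 2, 1].
sign(π) = (−1)^{n − #cycles} = (−1)^{299−35} = (−1)^264 = +1.

+1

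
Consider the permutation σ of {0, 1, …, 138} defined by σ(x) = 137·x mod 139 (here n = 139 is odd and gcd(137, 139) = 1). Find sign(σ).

+1

Orbit of 124 under x↦137x: [124, 30, 79, 120, 38, 63, 13]… (length divides ord_139(137)).
Cycle type of π: 69×2 + 1; total 3 cycles.
n − c = 139 − 3 = 136; sign = (−1)^136 = +1.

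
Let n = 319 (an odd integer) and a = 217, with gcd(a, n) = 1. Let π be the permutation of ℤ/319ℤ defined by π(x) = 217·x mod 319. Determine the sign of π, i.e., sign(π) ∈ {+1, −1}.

+1

Start at x=85: 85 → 262 → 72 → 312 → 76 → 223 → 222 → … (one orbit).
The orbit structure of x ↦ 217x mod 319: 5 orbits of sizes [140, 140, 28, 10, 1].
sign(π) = (−1)^{n − #cycles} = (−1)^{319−5} = (−1)^314 = +1.
(217|319)_J = +1 (Zolotarev's lemma cross-check).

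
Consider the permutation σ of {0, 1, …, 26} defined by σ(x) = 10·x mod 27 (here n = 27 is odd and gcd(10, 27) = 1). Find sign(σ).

+1

Start at x=19: 19 → 1 → 10 → 19 (one orbit).
15 cycles of lengths [3, 3, 3, 3, 3, 3, 1, 1, 1, 1, 1, 1, 1, 1, 1].
With 15 cycles on 27 points, sign = (−1)^{27−15} = +1.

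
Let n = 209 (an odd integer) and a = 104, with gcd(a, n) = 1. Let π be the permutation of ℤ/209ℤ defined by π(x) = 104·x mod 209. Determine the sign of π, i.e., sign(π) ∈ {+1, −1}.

+1

Start at x=188: 188 → 115 → 47 → 81 → 64 → 177 → 16 → … (one orbit).
Cycle type of π: 45×4 + 9×2 + 5×2 + 1; total 9 cycles.
With 9 cycles on 209 points, sign = (−1)^{209−9} = +1.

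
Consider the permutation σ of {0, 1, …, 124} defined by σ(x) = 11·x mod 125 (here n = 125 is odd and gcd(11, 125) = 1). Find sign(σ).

Start at x=46: 46 → 6 → 66 → 101 → 111 → 96 → 56 → … (one orbit).
Cycle lengths of π_11 on ℤ/125ℤ: [25, 25, 25, 25, 5, 5, 5, 5, 1, 1, 1, 1, 1]; 13 cycles in total.
Σ(ℓ_i−1) = 125−13 = 112; sign = (−1)^112 = +1.

+1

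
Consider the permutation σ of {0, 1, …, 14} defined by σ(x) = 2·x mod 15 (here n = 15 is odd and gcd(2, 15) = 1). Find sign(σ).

+1

Trace 1: π^k(1) = [1, 2, 4, 8] for k=0..3.
Cycle lengths of π_2 on ℤ/15ℤ: [4, 4, 4, 2, 1]; 5 cycles in total.
Σ(ℓ_i−1) = 15−5 = 10; sign = (−1)^10 = +1.
Via Zolotarev, sign(π_{2}) = (2|15) = +1.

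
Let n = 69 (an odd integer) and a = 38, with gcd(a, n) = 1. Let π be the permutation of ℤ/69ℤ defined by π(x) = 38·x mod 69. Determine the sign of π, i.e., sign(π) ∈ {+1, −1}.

Orbit of 56 under x↦38x: [56, 58, 65, 55, 20, 1, 38]… (length divides ord_69(38)).
The orbit structure of x ↦ 38x mod 69: 5 orbits of sizes [22, 22, 22, 2, 1].
sign(π) = (−1)^{n − #cycles} = (−1)^{69−5} = (−1)^64 = +1.
Check: (38/69) = +1 by Zolotarev.

+1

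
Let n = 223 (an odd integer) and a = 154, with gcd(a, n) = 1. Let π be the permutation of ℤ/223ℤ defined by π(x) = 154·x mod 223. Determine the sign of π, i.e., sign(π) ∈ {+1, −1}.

Start at x=101: 101 → 167 → 73 → 92 → 119 → 40 → 139 → … (one orbit).
2 cycles of lengths [222, 1].
2 cycles on 223: each ℓ→(−1)^(ℓ−1), product (−1)^221 = -1.

-1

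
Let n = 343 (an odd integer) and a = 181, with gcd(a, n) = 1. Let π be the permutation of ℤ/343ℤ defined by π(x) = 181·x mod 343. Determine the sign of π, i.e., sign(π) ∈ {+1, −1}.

Start at x=288: 288 → 335 → 267 → 307 → 1 → 181 → 176 → … (one orbit).
Decompose π into cycles: lengths [98, 98, 98, 14, 14, 14, 2, 2, 2, 1] (10 cycles, including the fixed point 0).
10 cycles on 343: each ℓ→(−1)^(ℓ−1), product (−1)^333 = -1.

-1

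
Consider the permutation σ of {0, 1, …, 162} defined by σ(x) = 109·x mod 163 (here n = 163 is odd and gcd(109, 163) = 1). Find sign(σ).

Trace 42: π^k(42) = [42, 14, 59, 74, 79, 135, 45] for k=0..6.
Cycle lengths of π_109 on ℤ/163ℤ: [162, 1]; 2 cycles in total.
2 cycles on 163: each ℓ→(−1)^(ℓ−1), product (−1)^161 = -1.
The Jacobi symbol (109|163) = -1 (Zolotarev) agrees.

-1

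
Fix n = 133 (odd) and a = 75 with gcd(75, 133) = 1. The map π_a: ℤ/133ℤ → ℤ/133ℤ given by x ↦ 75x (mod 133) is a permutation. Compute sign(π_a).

Trace 58: π^k(58) = [58, 94, 1, 75, 39, 132] for k=0..5.
29 cycles of lengths [6, 6, 6, 6, 6, 6, 6, 6, 6, 6, 6, 6, 6, 6, 6, 6, 6, 6, 6, 2, 2, 2, 2, 2, 2, 2, 2, 2, 1].
133 − 29 = 104 transpositions; sign(π) = (−1)^104 = +1.

+1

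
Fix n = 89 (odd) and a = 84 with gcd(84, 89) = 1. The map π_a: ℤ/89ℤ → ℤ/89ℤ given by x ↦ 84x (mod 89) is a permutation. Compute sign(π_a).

Start at x=11: 11 → 34 → 8 → 49 → 22 → 68 → 16 → … (one orbit).
π_84 has 3 disjoint cycles with lengths [44, 44, 1] on {0,…,88}.
89 − 3 = 86 transpositions; sign(π) = (−1)^86 = +1.
Check: (84/89) = +1 by Zolotarev.

+1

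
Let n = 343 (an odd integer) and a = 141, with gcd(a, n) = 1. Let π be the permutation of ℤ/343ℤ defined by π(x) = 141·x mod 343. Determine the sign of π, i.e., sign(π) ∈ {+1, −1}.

+1

Trace 218: π^k(218) = [218, 211, 253, 1, 141, 330, 225] for k=0..6.
19 cycles of lengths [49, 49, 49, 49, 49, 49, 7, 7, 7, 7, 7, 7, 1, 1, 1, 1, 1, 1, 1].
sign(π) = (−1)^{n − #cycles} = (−1)^{343−19} = (−1)^324 = +1.
(141|343)_J = +1 (Zolotarev's lemma cross-check).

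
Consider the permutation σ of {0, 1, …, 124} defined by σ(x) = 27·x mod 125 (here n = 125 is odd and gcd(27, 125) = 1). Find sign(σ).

-1

Start at x=109: 109 → 68 → 86 → 72 → 69 → 113 → 51 → … (one orbit).
Cycle lengths of π_27 on ℤ/125ℤ: [100, 20, 4, 1]; 4 cycles in total.
Σ(ℓ_i−1) = 125−4 = 121; sign = (−1)^121 = -1.
Check: (27/125) = -1 by Zolotarev.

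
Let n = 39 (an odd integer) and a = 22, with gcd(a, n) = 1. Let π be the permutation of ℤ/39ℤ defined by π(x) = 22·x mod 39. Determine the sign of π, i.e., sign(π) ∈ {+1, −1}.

+1

Trace 16: π^k(16) = [16, 1, 22] for k=0..2.
π_22 has 15 disjoint cycles with lengths [3, 3, 3, 3, 3, 3, 3, 3, 3, 3, 3, 3, 1, 1, 1] on {0,…,38}.
With 15 cycles on 39 points, sign = (−1)^{39−15} = +1.
Via Zolotarev, sign(π_{22}) = (22|39) = +1.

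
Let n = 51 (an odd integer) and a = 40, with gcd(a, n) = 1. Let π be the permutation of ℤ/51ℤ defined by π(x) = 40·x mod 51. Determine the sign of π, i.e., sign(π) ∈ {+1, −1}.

-1

Trace 7: π^k(7) = [7, 25, 31, 16, 28, 49, 22] for k=0..6.
π_40 has 6 disjoint cycles with lengths [16, 16, 16, 1, 1, 1] on {0,…,50}.
Σ(ℓ_i−1) = 51−6 = 45; sign = (−1)^45 = -1.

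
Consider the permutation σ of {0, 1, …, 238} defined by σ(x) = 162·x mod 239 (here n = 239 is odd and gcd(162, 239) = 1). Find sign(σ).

Start at x=193: 193 → 196 → 204 → 66 → 176 → 71 → 30 → … (one orbit).
Cycle type of π: 119×2 + 1; total 3 cycles.
3 cycles on 239: each ℓ→(−1)^(ℓ−1), product (−1)^236 = +1.
Zolotarev: (162|239) = +1, matching the cycle-count sign.

+1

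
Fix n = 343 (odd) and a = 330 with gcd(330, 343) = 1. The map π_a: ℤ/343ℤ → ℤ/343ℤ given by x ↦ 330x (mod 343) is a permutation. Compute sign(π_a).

Start at x=302: 302 → 190 → 274 → 211 → 1 → 330 → 169 → … (one orbit).
19 cycles of lengths [49, 49, 49, 49, 49, 49, 7, 7, 7, 7, 7, 7, 1, 1, 1, 1, 1, 1, 1].
343 − 19 = 324 transpositions; sign(π) = (−1)^324 = +1.

+1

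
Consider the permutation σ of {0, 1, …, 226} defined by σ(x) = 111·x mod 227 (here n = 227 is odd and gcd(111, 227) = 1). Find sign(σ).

-1

Trace 95: π^k(95) = [95, 103, 83, 133, 8, 207, 50] for k=0..6.
π_111 has 2 disjoint cycles with lengths [226, 1] on {0,…,226}.
sign(π) = (−1)^{n − #cycles} = (−1)^{227−2} = (−1)^225 = -1.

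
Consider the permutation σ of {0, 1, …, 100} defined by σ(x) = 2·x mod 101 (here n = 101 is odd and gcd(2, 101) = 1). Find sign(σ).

Start at x=8: 8 → 16 → 32 → 64 → 27 → 54 → 7 → … (one orbit).
Decompose π into cycles: lengths [100, 1] (2 cycles, including the fixed point 0).
With 2 cycles on 101 points, sign = (−1)^{101−2} = -1.
The Jacobi symbol (2|101) = -1 (Zolotarev) agrees.

-1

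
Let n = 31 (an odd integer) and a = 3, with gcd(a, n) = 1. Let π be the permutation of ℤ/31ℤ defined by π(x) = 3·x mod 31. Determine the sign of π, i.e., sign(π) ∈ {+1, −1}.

-1

Orbit of 27 under x↦3x: [27, 19, 26, 16, 17, 20, 29]… (length divides ord_31(3)).
π_3 has 2 disjoint cycles with lengths [30, 1] on {0,…,30}.
n − c = 31 − 2 = 29; sign = (−1)^29 = -1.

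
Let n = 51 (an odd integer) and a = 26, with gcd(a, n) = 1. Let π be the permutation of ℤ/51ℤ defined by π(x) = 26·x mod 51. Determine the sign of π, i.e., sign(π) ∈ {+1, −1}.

-1

Trace 2: π^k(2) = [2, 1, 26, 13, 32, 16, 8] for k=0..6.
The orbit structure of x ↦ 26x mod 51: 8 orbits of sizes [8, 8, 8, 8, 8, 8, 2, 1].
Σ(ℓ_i−1) = 51−8 = 43; sign = (−1)^43 = -1.
Check: (26/51) = -1 by Zolotarev.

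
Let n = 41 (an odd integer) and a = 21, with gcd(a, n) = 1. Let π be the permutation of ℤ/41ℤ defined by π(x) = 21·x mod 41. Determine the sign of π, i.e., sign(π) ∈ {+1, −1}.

Start at x=2: 2 → 1 → 21 → 31 → 36 → 18 → 9 → … (one orbit).
3 cycles of lengths [20, 20, 1].
n − c = 41 − 3 = 38; sign = (−1)^38 = +1.
Zolotarev: (21|41) = +1, matching the cycle-count sign.

+1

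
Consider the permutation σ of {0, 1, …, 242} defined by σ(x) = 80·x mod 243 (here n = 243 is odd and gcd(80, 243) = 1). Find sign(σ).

Trace 161: π^k(161) = [161, 1, 80, 82, 242, 163] for k=0..5.
Decompose π into cycles: lengths [6, 6, 6, 6, 6, 6, 6, 6, 6, 6, 6, 6, 6, 6, 6, 6, 6, 6, 6, 6, 6, 6, 6, 6, 6, 6, 6, 2, 2, 2, 2, 2, 2, 2, 2, 2, 2, 2, 2, 2, 2, 2, 2, 2, 2, 2, 2, 2, 2, 2, 2, 2, 2, 2, 2, 2, 2, 2, 2, 2, 2, 2, 2, 2, 2, 2, 2, 1] (68 cycles, including the fixed point 0).
68 cycles on 243: each ℓ→(−1)^(ℓ−1), product (−1)^175 = -1.

-1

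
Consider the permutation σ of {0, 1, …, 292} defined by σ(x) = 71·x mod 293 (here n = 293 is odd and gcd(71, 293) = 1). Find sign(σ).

+1

Orbit of 26 under x↦71x: [26, 88, 95, 6, 133, 67, 69]… (length divides ord_293(71)).
Decompose π into cycles: lengths [146, 146, 1] (3 cycles, including the fixed point 0).
293 − 3 = 290 transpositions; sign(π) = (−1)^290 = +1.
Zolotarev: (71|293) = +1, matching the cycle-count sign.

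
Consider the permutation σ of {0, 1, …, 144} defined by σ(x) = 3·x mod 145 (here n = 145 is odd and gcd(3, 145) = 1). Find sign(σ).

+1

Start at x=9: 9 → 27 → 81 → 98 → 4 → 12 → 36 → … (one orbit).
The orbit structure of x ↦ 3x mod 145: 7 orbits of sizes [28, 28, 28, 28, 28, 4, 1].
n − c = 145 − 7 = 138; sign = (−1)^138 = +1.
Via Zolotarev, sign(π_{3}) = (3|145) = +1.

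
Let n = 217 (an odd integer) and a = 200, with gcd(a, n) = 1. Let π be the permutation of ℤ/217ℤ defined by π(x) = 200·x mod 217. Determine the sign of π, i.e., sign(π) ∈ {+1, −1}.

Trace 8: π^k(8) = [8, 81, 142, 190, 25, 9, 64] for k=0..6.
Decompose π into cycles: lengths [15, 15, 15, 15, 15, 15, 15, 15, 15, 15, 15, 15, 15, 15, 3, 3, 1] (17 cycles, including the fixed point 0).
217 − 17 = 200 transpositions; sign(π) = (−1)^200 = +1.

+1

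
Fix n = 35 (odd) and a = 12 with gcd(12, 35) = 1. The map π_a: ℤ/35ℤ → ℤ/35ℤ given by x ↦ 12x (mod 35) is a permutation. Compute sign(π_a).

Trace 16: π^k(16) = [16, 17, 29, 33, 11, 27, 9] for k=0..6.
Decompose π into cycles: lengths [12, 12, 6, 4, 1] (5 cycles, including the fixed point 0).
With 5 cycles on 35 points, sign = (−1)^{35−5} = +1.

+1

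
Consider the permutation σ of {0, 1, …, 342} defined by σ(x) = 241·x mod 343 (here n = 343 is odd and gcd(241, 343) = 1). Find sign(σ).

-1

Start at x=205: 205 → 13 → 46 → 110 → 99 → 192 → 310 → … (one orbit).
4 cycles of lengths [294, 42, 6, 1].
n − c = 343 − 4 = 339; sign = (−1)^339 = -1.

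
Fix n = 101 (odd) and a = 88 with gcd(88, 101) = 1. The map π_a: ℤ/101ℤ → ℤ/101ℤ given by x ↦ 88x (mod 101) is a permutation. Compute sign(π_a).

+1

Start at x=81: 81 → 58 → 54 → 5 → 36 → 37 → 24 → … (one orbit).
Decompose π into cycles: lengths [25, 25, 25, 25, 1] (5 cycles, including the fixed point 0).
Σ(ℓ_i−1) = 101−5 = 96; sign = (−1)^96 = +1.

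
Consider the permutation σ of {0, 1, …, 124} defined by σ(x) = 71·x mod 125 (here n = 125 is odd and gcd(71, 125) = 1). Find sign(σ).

+1

Orbit of 11 under x↦71x: [11, 31, 76, 21, 116, 111, 6]… (length divides ord_125(71)).
π_71 has 13 disjoint cycles with lengths [25, 25, 25, 25, 5, 5, 5, 5, 1, 1, 1, 1, 1] on {0,…,124}.
With 13 cycles on 125 points, sign = (−1)^{125−13} = +1.
Check: (71/125) = +1 by Zolotarev.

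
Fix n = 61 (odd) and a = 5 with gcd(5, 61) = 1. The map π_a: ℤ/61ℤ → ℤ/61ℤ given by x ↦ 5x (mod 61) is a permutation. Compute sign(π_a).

Orbit of 4 under x↦5x: [4, 20, 39, 12, 60, 56, 36]… (length divides ord_61(5)).
Decompose π into cycles: lengths [30, 30, 1] (3 cycles, including the fixed point 0).
With 3 cycles on 61 points, sign = (−1)^{61−3} = +1.

+1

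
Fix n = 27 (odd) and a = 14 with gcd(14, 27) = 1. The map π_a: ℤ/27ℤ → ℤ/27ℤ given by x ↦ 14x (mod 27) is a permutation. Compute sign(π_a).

Orbit of 14 under x↦14x: [14, 7, 17, 22, 11, 19, 23]… (length divides ord_27(14)).
Cycle lengths of π_14 on ℤ/27ℤ: [18, 6, 2, 1]; 4 cycles in total.
sign(π) = (−1)^{n − #cycles} = (−1)^{27−4} = (−1)^23 = -1.
The Jacobi symbol (14|27) = -1 (Zolotarev) agrees.

-1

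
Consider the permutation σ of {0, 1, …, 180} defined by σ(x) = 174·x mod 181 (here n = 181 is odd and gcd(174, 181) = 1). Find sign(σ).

-1

Trace 26: π^k(26) = [26, 180, 7, 132, 162, 133, 155] for k=0..6.
π_174 has 16 disjoint cycles with lengths [12, 12, 12, 12, 12, 12, 12, 12, 12, 12, 12, 12, 12, 12, 12, 1] on {0,…,180}.
With 16 cycles on 181 points, sign = (−1)^{181−16} = -1.
Zolotarev: (174|181) = -1, matching the cycle-count sign.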